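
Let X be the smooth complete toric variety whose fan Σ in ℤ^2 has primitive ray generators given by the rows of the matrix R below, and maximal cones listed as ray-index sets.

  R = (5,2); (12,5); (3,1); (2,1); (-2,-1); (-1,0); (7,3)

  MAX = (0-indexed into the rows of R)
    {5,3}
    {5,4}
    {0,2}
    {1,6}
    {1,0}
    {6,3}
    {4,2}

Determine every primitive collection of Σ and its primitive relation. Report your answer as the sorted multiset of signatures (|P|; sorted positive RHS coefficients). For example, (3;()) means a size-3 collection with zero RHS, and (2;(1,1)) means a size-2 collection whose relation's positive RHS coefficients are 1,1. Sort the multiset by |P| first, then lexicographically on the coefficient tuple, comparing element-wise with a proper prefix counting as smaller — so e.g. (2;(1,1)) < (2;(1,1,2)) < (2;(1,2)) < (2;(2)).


Σ has 14 primitive collections:

  P={3,4}:  v_{3} + v_{4} = 0  →  sig = (2;())
  P={0,3}:  v_{0} + v_{3} = v_{6}  →  sig = (2;(1))
  P={0,4}:  v_{0} + v_{4} = v_{2}  →  sig = (2;(1))
  P={0,6}:  v_{0} + v_{6} = v_{1}  →  sig = (2;(1))
  P={2,3}:  v_{2} + v_{3} = v_{0}  →  sig = (2;(1))
  P={2,5}:  v_{2} + v_{5} = v_{3}  →  sig = (2;(1))
  P={4,6}:  v_{4} + v_{6} = v_{0}  →  sig = (2;(1))
  P={1,5}:  v_{1} + v_{5} = 2·v_{3} + v_{6}  →  sig = (2;(1,2))
  P={0,5}:  v_{0} + v_{5} = 2·v_{3}  →  sig = (2;(2))
  P={1,3}:  v_{1} + v_{3} = 2·v_{6}  →  sig = (2;(2))
  P={1,4}:  v_{1} + v_{4} = 2·v_{0}  →  sig = (2;(2))
  P={2,6}:  v_{2} + v_{6} = 2·v_{0}  →  sig = (2;(2))
  P={1,2}:  v_{1} + v_{2} = 3·v_{0}  →  sig = (2;(3))
  P={5,6}:  v_{5} + v_{6} = 3·v_{3}  →  sig = (2;(3))

Sorted signature multiset PRS(X):
[(2;()), (2;(1)), (2;(1)), (2;(1)), (2;(1)), (2;(1)), (2;(1)), (2;(1,2)), (2;(2)), (2;(2)), (2;(2)), (2;(2)), (2;(3)), (2;(3))]


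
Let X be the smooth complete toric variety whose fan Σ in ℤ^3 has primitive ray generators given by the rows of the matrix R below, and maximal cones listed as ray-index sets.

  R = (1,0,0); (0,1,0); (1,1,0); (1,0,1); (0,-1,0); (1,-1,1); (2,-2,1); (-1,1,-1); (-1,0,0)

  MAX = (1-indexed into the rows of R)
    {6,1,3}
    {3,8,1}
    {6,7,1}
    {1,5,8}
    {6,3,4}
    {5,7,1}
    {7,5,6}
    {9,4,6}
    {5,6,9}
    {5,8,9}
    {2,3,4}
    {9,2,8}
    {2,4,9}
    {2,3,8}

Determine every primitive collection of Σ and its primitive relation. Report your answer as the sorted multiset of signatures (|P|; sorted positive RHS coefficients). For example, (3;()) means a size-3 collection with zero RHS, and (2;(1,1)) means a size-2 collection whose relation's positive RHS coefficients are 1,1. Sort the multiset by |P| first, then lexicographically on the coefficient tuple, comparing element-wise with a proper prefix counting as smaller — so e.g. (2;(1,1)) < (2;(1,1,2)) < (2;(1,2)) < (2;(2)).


Minimal non-faces — 16 found among 9 rays, 14 max cones:

  • {1,9}:  v_{1} + v_{9} = 0 ; sig = (2;())
  • {2,5}:  v_{2} + v_{5} = 0 ; sig = (2;())
  • {6,8}:  v_{6} + v_{8} = 0 ; sig = (2;())
  • {1,2}:  v_{1} + v_{2} = v_{3} ; sig = (2;(1))
  • {2,6}:  v_{2} + v_{6} = v_{4} ; sig = (2;(1))
  • {3,5}:  v_{3} + v_{5} = v_{1} ; sig = (2;(1))
  • {3,9}:  v_{3} + v_{9} = v_{2} ; sig = (2;(1))
  • {4,5}:  v_{4} + v_{5} = v_{6} ; sig = (2;(1))
  • {4,8}:  v_{4} + v_{8} = v_{2} ; sig = (2;(1))
  • {1,4}:  v_{1} + v_{4} = v_{3} + v_{6} ; sig = (2;(1,1))
  • {2,7}:  v_{2} + v_{7} = v_{1} + v_{6} ; sig = (2;(1,1))
  • {7,8}:  v_{7} + v_{8} = v_{1} + v_{5} ; sig = (2;(1,1))
  • {7,9}:  v_{7} + v_{9} = v_{5} + v_{6} ; sig = (2;(1,1))
  • {3,7}:  v_{3} + v_{7} = 2·v_{1} + v_{6} ; sig = (2;(1,2))
  • {4,7}:  v_{4} + v_{7} = v_{1} + 2·v_{6} ; sig = (2;(1,2))
  • {1,5,6}:  v_{1} + v_{5} + v_{6} = v_{7} ; sig = (3;(1))

Hence PRS(X_Σ) =
[(2;()), (2;()), (2;()), (2;(1)), (2;(1)), (2;(1)), (2;(1)), (2;(1)), (2;(1)), (2;(1,1)), (2;(1,1)), (2;(1,1)), (2;(1,1)), (2;(1,2)), (2;(1,2)), (3;(1))]


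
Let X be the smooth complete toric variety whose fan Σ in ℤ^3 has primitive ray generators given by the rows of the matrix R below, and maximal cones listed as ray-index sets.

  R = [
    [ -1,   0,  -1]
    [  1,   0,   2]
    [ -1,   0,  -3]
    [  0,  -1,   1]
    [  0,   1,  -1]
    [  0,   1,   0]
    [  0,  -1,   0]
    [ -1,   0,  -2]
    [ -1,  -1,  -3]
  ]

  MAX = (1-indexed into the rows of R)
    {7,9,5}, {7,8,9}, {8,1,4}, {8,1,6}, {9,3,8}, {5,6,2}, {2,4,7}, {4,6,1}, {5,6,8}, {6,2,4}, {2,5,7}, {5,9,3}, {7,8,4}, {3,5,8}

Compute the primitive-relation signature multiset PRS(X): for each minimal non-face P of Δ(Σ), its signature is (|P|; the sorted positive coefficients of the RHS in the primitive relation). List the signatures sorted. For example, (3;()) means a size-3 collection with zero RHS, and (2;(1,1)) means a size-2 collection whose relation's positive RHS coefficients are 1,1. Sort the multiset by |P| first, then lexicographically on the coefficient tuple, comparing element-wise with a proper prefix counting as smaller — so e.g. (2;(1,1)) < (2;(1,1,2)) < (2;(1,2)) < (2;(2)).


Primitive collections (18):

  P={2,8}:  v_{2} + v_{8} = 0  so sig = (2;())
  P={4,5}:  v_{4} + v_{5} = 0  so sig = (2;())
  P={6,7}:  v_{6} + v_{7} = 0  so sig = (2;())
  P={3,7}:  v_{3} + v_{7} = v_{9}  so sig = (2;(1))
  P={6,9}:  v_{6} + v_{9} = v_{3}  so sig = (2;(1))
  P={1,2}:  v_{1} + v_{2} = v_{4} + v_{6}  so sig = (2;(1,1))
  P={1,5}:  v_{1} + v_{5} = v_{6} + v_{8}  so sig = (2;(1,1))
  P={1,7}:  v_{1} + v_{7} = v_{4} + v_{8}  so sig = (2;(1,1))
  P={2,3}:  v_{2} + v_{3} = v_{5} + v_{7}  so sig = (2;(1,1))
  P={3,4}:  v_{3} + v_{4} = v_{7} + v_{8}  so sig = (2;(1,1))
  P={3,6}:  v_{3} + v_{6} = v_{5} + v_{8}  so sig = (2;(1,1))
  P={1,9}:  v_{1} + v_{9} = v_{7} + 2·v_{8}  so sig = (2;(1,2))
  P={2,9}:  v_{2} + v_{9} = v_{5} + 2·v_{7}  so sig = (2;(1,2))
  P={4,9}:  v_{4} + v_{9} = 2·v_{7} + v_{8}  so sig = (2;(1,2))
  P={1,3}:  v_{1} + v_{3} = 2·v_{8}  so sig = (2;(2))
  P={4,6,8}:  v_{4} + v_{6} + v_{8} = v_{1}  so sig = (3;(1))
  P={5,7,8}:  v_{5} + v_{7} + v_{8} = v_{3}  so sig = (3;(1))
  P={5,8,9}:  v_{5} + v_{8} + v_{9} = 2·v_{3}  so sig = (3;(2))

Signatures (|P|; sorted positive RHS coefficients), sorted:
{ (2;()) ×3,  (2;(1)) ×2,  (2;(1,1)) ×6,  (2;(1,2)) ×3,  (2;(2)),  (3;(1)) ×2,  (3;(2)) }


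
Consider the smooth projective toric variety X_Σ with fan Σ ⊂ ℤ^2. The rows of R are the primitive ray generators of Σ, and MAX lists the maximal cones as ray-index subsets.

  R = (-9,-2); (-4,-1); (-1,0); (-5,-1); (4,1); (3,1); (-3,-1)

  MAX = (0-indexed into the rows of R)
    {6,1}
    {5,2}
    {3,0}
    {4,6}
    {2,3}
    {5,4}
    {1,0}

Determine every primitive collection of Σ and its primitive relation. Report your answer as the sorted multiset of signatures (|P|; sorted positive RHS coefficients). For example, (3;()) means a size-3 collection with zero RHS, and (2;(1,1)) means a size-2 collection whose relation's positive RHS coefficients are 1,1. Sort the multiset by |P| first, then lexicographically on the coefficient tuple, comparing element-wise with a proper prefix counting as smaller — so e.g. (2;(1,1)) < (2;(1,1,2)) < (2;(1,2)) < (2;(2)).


Minimal non-faces — 14 found among 7 rays, 7 max cones:

  • {1,4}:  v_{1} + v_{4} = 0  ⇒ sig = (2;())
  • {5,6}:  v_{5} + v_{6} = 0  ⇒ sig = (2;())
  • {0,4}:  v_{0} + v_{4} = v_{3}  ⇒ sig = (2;(1))
  • {1,2}:  v_{1} + v_{2} = v_{3}  ⇒ sig = (2;(1))
  • {1,3}:  v_{1} + v_{3} = v_{0}  ⇒ sig = (2;(1))
  • {1,5}:  v_{1} + v_{5} = v_{2}  ⇒ sig = (2;(1))
  • {2,4}:  v_{2} + v_{4} = v_{5}  ⇒ sig = (2;(1))
  • {2,6}:  v_{2} + v_{6} = v_{1}  ⇒ sig = (2;(1))
  • {3,4}:  v_{3} + v_{4} = v_{2}  ⇒ sig = (2;(1))
  • {0,5}:  v_{0} + v_{5} = v_{2} + v_{3}  ⇒ sig = (2;(1,1))
  • {0,2}:  v_{0} + v_{2} = 2·v_{3}  ⇒ sig = (2;(2))
  • {3,5}:  v_{3} + v_{5} = 2·v_{2}  ⇒ sig = (2;(2))
  • {3,6}:  v_{3} + v_{6} = 2·v_{1}  ⇒ sig = (2;(2))
  • {0,6}:  v_{0} + v_{6} = 3·v_{1}  ⇒ sig = (2;(3))

Hence PRS(X_Σ) =
[(2;()), (2;()), (2;(1)), (2;(1)), (2;(1)), (2;(1)), (2;(1)), (2;(1)), (2;(1)), (2;(1,1)), (2;(2)), (2;(2)), (2;(2)), (2;(3))]


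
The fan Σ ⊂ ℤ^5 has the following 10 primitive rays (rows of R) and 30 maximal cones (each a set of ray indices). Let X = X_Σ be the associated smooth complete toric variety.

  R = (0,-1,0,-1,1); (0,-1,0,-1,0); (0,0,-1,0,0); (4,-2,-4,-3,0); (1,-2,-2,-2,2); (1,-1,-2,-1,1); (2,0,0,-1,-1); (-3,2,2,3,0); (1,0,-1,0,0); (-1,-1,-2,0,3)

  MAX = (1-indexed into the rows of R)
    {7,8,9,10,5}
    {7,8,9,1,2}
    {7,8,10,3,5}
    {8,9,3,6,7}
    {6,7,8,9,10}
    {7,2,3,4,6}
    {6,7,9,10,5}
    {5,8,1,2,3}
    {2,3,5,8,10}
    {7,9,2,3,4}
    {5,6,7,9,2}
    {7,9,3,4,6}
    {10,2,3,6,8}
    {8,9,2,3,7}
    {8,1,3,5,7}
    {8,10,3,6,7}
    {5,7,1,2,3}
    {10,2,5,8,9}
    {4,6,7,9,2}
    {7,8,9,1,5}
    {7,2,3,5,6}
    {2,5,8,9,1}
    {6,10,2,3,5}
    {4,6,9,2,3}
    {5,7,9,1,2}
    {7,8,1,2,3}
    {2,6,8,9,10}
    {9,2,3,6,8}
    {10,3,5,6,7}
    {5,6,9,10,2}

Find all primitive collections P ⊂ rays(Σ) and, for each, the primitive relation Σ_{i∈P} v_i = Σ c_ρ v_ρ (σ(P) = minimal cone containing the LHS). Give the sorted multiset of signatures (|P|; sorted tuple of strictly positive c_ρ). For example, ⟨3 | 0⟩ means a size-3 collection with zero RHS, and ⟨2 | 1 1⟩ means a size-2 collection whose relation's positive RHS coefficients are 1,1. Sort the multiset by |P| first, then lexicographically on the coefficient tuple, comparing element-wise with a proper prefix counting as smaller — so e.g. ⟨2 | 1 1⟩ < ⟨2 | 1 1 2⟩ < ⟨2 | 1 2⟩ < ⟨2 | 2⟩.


The 14 primitive collections of Σ (r=10, n=5):

  P={1,6}:  v_{1} + v_{6} = v_{5} — sig = ⟨2 | 1⟩
  P={4,8}:  v_{4} + v_{8} = v_{3} + v_{9} — sig = ⟨2 | 1 1⟩
  P={1,4}:  v_{1} + v_{4} = v_{2} + 2·v_{6} + v_{7} — sig = ⟨2 | 1 1 2⟩
  P={4,5}:  v_{4} + v_{5} = v_{2} + 3·v_{6} + v_{7} — sig = ⟨2 | 1 1 3⟩
  P={1,10}:  v_{1} + v_{10} = 2·v_{5} + v_{8} — sig = ⟨2 | 1 2⟩
  P={4,10}:  v_{4} + v_{10} = 3·v_{6} — sig = ⟨2 | 3⟩
  P={1,3,9}:  v_{1} + v_{3} + v_{9} = v_{6} — sig = ⟨3 | 1⟩
  P={2,7,10}:  v_{2} + v_{7} + v_{10} = v_{5} — sig = ⟨3 | 1⟩
  P={5,6,8}:  v_{5} + v_{6} + v_{8} = v_{10} — sig = ⟨3 | 1⟩
  P={3,9,10}:  v_{3} + v_{9} + v_{10} = 3·v_{6} + v_{8} — sig = ⟨3 | 1 3⟩
  P={3,5,9}:  v_{3} + v_{5} + v_{9} = 2·v_{6} — sig = ⟨3 | 2⟩
  P={2,6,7,8}:  v_{2} + v_{6} + v_{7} + v_{8} = 0 — sig = ⟨4 | 0⟩
  P={2,5,7,8}:  v_{2} + v_{5} + v_{7} + v_{8} = v_{1} — sig = ⟨4 | 1⟩
  P={2,3,6,7,9}:  v_{2} + v_{3} + v_{6} + v_{7} + v_{9} = v_{4} — sig = ⟨5 | 1⟩

Signatures (|P|; sorted positive RHS coefficients), sorted:
    |P|=2: 6 collections, coeffs (1), (1,1), (1,1,2), (1,1,3), (1,2), (3)
    |P|=3: 5 collections, coeffs (1), (1), (1), (1,3), (2)
    |P|=4: 2 collections, coeffs (), (1)
    |P|=5: 1 collection, coeffs (1)


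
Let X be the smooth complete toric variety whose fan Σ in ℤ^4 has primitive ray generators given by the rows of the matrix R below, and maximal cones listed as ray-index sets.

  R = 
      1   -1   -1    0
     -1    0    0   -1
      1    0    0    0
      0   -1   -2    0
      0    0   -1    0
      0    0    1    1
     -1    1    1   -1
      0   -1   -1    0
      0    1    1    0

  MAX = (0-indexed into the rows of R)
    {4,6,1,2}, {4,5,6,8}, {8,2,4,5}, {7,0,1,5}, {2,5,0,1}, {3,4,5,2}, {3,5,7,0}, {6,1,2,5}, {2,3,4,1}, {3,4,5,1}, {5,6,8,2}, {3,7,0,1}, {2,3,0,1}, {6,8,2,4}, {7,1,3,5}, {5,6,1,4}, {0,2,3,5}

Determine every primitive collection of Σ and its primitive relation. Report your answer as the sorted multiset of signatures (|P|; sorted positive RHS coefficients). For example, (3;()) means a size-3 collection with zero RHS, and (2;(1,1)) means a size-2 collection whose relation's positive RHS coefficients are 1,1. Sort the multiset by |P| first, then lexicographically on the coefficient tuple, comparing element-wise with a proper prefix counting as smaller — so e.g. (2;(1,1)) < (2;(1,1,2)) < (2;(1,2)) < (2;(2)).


14 minimal non-faces of Δ(Σ) (on 9 rays):

  {7,8}:  v_{7} + v_{8} = 0  →  sig = (2;())
  {0,8}:  v_{0} + v_{8} = v_{2}  →  sig = (2;(1))
  {1,8}:  v_{1} + v_{8} = v_{6}  →  sig = (2;(1))
  {2,7}:  v_{2} + v_{7} = v_{0}  →  sig = (2;(1))
  {3,8}:  v_{3} + v_{8} = v_{4}  →  sig = (2;(1))
  {4,7}:  v_{4} + v_{7} = v_{3}  →  sig = (2;(1))
  {6,7}:  v_{6} + v_{7} = v_{1}  →  sig = (2;(1))
  {0,4}:  v_{0} + v_{4} = v_{2} + v_{3}  →  sig = (2;(1,1))
  {0,6}:  v_{0} + v_{6} = v_{1} + v_{2}  →  sig = (2;(1,1))
  {3,6}:  v_{3} + v_{6} = v_{1} + v_{4}  →  sig = (2;(1,1))
  {1,2,4,5}:  v_{1} + v_{2} + v_{4} + v_{5} = 0  →  sig = (4;())
  {1,2,3,5}:  v_{1} + v_{2} + v_{3} + v_{5} = v_{7}  →  sig = (4;(1))
  {2,4,5,6}:  v_{2} + v_{4} + v_{5} + v_{6} = v_{8}  →  sig = (4;(1))
  {0,1,3,5}:  v_{0} + v_{1} + v_{3} + v_{5} = 2·v_{7}  →  sig = (4;(2))

Signatures (|P|; sorted positive RHS coefficients), sorted:
    |P|=2: 10 collections, coeffs (), (1), (1), (1), (1), (1), (1), (1,1), (1,1), (1,1)
    |P|=4: 4 collections, coeffs (), (1), (1), (2)


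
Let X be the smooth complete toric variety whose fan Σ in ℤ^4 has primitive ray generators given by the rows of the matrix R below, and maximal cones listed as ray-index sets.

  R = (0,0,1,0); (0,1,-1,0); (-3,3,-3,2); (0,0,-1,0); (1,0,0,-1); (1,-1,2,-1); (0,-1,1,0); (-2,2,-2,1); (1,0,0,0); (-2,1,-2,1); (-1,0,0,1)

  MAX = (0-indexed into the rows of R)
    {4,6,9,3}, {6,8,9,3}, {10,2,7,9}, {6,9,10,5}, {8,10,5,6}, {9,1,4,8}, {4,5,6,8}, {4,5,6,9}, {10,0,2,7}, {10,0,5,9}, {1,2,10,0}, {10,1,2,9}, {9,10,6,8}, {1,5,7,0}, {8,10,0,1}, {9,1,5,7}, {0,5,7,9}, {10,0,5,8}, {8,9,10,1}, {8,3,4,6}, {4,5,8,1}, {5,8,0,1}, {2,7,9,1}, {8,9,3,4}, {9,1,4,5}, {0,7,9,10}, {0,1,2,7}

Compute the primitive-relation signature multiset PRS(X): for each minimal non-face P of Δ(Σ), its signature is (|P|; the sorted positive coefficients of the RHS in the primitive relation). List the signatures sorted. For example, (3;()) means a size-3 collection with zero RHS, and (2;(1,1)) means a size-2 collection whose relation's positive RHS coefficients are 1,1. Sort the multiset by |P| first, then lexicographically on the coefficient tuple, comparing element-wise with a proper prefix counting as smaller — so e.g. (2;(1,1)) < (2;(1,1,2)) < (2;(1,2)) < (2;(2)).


Minimal non-faces — 25 found among 11 rays, 27 max cones:

  {0,3}:  v_{0} + v_{3} = 0 ; sig = (2;())
  {1,6}:  v_{1} + v_{6} = 0 ; sig = (2;())
  {4,10}:  v_{4} + v_{10} = 0 ; sig = (2;())
  {0,4}:  v_{0} + v_{4} = v_{1} + v_{5} ; sig = (2;(1,1))
  {0,6}:  v_{0} + v_{6} = v_{5} + v_{10} ; sig = (2;(1,1))
  {2,4}:  v_{2} + v_{4} = v_{1} + v_{7} ; sig = (2;(1,1))
  {2,5}:  v_{2} + v_{5} = v_{0} + v_{7} ; sig = (2;(1,1))
  {2,6}:  v_{2} + v_{6} = v_{7} + v_{10} ; sig = (2;(1,1))
  {3,5}:  v_{3} + v_{5} = v_{4} + v_{6} ; sig = (2;(1,1))
  {3,7}:  v_{3} + v_{7} = v_{1} + v_{9} ; sig = (2;(1,1))
  {6,7}:  v_{6} + v_{7} = v_{0} + v_{9} ; sig = (2;(1,1))
  {1,3}:  v_{1} + v_{3} = v_{4} + v_{8} + v_{9} ; sig = (2;(1,1,1))
  {3,10}:  v_{3} + v_{10} = v_{6} + v_{8} + v_{9} ; sig = (2;(1,1,1))
  {2,3}:  v_{2} + v_{3} = 2·v_{1} + v_{9} + v_{10} ; sig = (2;(1,1,2))
  {4,7}:  v_{4} + v_{7} = 2·v_{1} + v_{5} + v_{9} ; sig = (2;(1,1,2))
  {7,8}:  v_{7} + v_{8} = 2·v_{1} + v_{10} ; sig = (2;(1,2))
  {2,8}:  v_{2} + v_{8} = 3·v_{1} + 2·v_{10} ; sig = (2;(2,3))
  {5,8,9}:  v_{5} + v_{8} + v_{9} = 0 ; sig = (3;())
  {0,1,9}:  v_{0} + v_{1} + v_{9} = v_{7} ; sig = (3;(1))
  {1,5,10}:  v_{1} + v_{5} + v_{10} = v_{0} ; sig = (3;(1))
  {1,7,10}:  v_{1} + v_{7} + v_{10} = v_{2} ; sig = (3;(1))
  {0,8,9}:  v_{0} + v_{8} + v_{9} = v_{1} + v_{10} ; sig = (3;(1,1))
  {0,2,9}:  v_{0} + v_{2} + v_{9} = 2·v_{7} + v_{10} ; sig = (3;(1,2))
  {5,7,10}:  v_{5} + v_{7} + v_{10} = 2·v_{0} + v_{9} ; sig = (3;(1,2))
  {4,6,8,9}:  v_{4} + v_{6} + v_{8} + v_{9} = v_{3} ; sig = (4;(1))

Hence PRS(X_Σ) =
    (2;())
    (2;())
    (2;())
    (2;(1,1))
    (2;(1,1))
    (2;(1,1))
    (2;(1,1))
    (2;(1,1))
    (2;(1,1))
    (2;(1,1))
    (2;(1,1))
    (2;(1,1,1))
    (2;(1,1,1))
    (2;(1,1,2))
    (2;(1,1,2))
    (2;(1,2))
    (2;(2,3))
    (3;())
    (3;(1))
    (3;(1))
    (3;(1))
    (3;(1,1))
    (3;(1,2))
    (3;(1,2))
    (4;(1))


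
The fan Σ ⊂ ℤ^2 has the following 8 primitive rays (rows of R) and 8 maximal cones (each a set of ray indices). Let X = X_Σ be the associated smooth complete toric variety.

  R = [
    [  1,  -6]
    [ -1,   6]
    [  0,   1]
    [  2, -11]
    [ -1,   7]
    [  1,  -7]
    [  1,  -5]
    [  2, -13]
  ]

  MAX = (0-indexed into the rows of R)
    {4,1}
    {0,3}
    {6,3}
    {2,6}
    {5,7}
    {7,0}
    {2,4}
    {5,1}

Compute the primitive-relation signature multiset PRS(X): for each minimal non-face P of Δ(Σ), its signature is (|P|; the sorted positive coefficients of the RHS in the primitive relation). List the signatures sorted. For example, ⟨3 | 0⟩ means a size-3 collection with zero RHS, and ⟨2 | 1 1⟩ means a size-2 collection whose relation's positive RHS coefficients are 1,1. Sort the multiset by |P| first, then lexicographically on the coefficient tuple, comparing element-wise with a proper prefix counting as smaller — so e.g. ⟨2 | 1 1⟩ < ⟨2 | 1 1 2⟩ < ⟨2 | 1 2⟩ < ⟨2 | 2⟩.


|primitive collections| = 20. Relations:

  • {0,1}:  v_{0} + v_{1} = 0 ; sig = ⟨2 | 0⟩
  • {4,5}:  v_{4} + v_{5} = 0 ; sig = ⟨2 | 0⟩
  • {0,2}:  v_{0} + v_{2} = v_{6} ; sig = ⟨2 | 1⟩
  • {0,4}:  v_{0} + v_{4} = v_{2} ; sig = ⟨2 | 1⟩
  • {0,5}:  v_{0} + v_{5} = v_{7} ; sig = ⟨2 | 1⟩
  • {0,6}:  v_{0} + v_{6} = v_{3} ; sig = ⟨2 | 1⟩
  • {1,2}:  v_{1} + v_{2} = v_{4} ; sig = ⟨2 | 1⟩
  • {1,3}:  v_{1} + v_{3} = v_{6} ; sig = ⟨2 | 1⟩
  • {1,6}:  v_{1} + v_{6} = v_{2} ; sig = ⟨2 | 1⟩
  • {1,7}:  v_{1} + v_{7} = v_{5} ; sig = ⟨2 | 1⟩
  • {2,5}:  v_{2} + v_{5} = v_{0} ; sig = ⟨2 | 1⟩
  • {4,7}:  v_{4} + v_{7} = v_{0} ; sig = ⟨2 | 1⟩
  • {3,4}:  v_{3} + v_{4} = v_{2} + v_{6} ; sig = ⟨2 | 1 1⟩
  • {2,3}:  v_{2} + v_{3} = 2·v_{6} ; sig = ⟨2 | 2⟩
  • {2,7}:  v_{2} + v_{7} = 2·v_{0} ; sig = ⟨2 | 2⟩
  • {4,6}:  v_{4} + v_{6} = 2·v_{2} ; sig = ⟨2 | 2⟩
  • {5,6}:  v_{5} + v_{6} = 2·v_{0} ; sig = ⟨2 | 2⟩
  • {3,5}:  v_{3} + v_{5} = 3·v_{0} ; sig = ⟨2 | 3⟩
  • {6,7}:  v_{6} + v_{7} = 3·v_{0} ; sig = ⟨2 | 3⟩
  • {3,7}:  v_{3} + v_{7} = 4·v_{0} ; sig = ⟨2 | 4⟩

Sorted signature multiset PRS(X):
[⟨2 | 0⟩, ⟨2 | 0⟩, ⟨2 | 1⟩, ⟨2 | 1⟩, ⟨2 | 1⟩, ⟨2 | 1⟩, ⟨2 | 1⟩, ⟨2 | 1⟩, ⟨2 | 1⟩, ⟨2 | 1⟩, ⟨2 | 1⟩, ⟨2 | 1⟩, ⟨2 | 1 1⟩, ⟨2 | 2⟩, ⟨2 | 2⟩, ⟨2 | 2⟩, ⟨2 | 2⟩, ⟨2 | 3⟩, ⟨2 | 3⟩, ⟨2 | 4⟩]


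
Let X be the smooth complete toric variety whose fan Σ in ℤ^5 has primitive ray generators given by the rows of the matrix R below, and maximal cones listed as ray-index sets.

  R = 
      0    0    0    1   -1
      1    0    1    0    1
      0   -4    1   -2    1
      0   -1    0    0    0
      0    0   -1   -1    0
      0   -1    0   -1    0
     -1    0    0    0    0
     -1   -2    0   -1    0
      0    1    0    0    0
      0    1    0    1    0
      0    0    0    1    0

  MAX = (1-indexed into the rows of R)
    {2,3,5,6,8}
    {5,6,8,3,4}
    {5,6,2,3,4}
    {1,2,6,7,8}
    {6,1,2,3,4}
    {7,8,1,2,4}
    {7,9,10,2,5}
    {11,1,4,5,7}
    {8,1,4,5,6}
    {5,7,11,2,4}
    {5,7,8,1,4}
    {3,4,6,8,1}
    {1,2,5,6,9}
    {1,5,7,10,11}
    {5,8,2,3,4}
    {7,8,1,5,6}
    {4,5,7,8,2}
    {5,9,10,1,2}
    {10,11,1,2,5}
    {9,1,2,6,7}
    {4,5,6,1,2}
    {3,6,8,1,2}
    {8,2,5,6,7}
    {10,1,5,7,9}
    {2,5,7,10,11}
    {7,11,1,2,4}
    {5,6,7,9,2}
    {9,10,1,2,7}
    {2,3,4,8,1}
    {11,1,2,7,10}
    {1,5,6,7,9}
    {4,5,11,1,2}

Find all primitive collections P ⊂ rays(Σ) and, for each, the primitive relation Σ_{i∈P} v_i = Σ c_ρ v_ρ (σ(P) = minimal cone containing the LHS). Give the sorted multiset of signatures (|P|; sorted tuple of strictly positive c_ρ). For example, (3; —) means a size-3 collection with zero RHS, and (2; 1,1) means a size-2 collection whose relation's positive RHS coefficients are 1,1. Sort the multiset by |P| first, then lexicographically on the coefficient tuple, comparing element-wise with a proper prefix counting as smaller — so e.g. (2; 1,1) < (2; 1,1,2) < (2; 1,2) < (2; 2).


17 collections generate NE(X_Σ); each relation:

  P = {4,9}:  v_{4} + v_{9} = 0  →  sig = (2; —)
  P = {6,10}:  v_{6} + v_{10} = 0  →  sig = (2; —)
  P = {4,10}:  v_{4} + v_{10} = v_{11}  →  sig = (2; 1)
  P = {6,11}:  v_{6} + v_{11} = v_{4}  →  sig = (2; 1)
  P = {9,11}:  v_{9} + v_{11} = v_{10}  →  sig = (2; 1)
  P = {8,9}:  v_{8} + v_{9} = v_{6} + v_{7}  →  sig = (2; 1,1)
  P = {8,10}:  v_{8} + v_{10} = v_{4} + v_{7}  →  sig = (2; 1,1)
  P = {3,9}:  v_{3} + v_{9} = v_{2} + v_{6} + v_{8}  →  sig = (2; 1,1,1)
  P = {3,10}:  v_{3} + v_{10} = v_{2} + v_{4} + v_{8}  →  sig = (2; 1,1,1)
  P = {3,11}:  v_{3} + v_{11} = v_{2} + 2·v_{4} + v_{8}  →  sig = (2; 1,1,2)
  P = {3,7}:  v_{3} + v_{7} = v_{2} + 2·v_{8}  →  sig = (2; 1,2)
  P = {8,11}:  v_{8} + v_{11} = 2·v_{4} + v_{7}  →  sig = (2; 1,2)
  P = {4,6,7}:  v_{4} + v_{6} + v_{7} = v_{8}  →  sig = (3; 1)
  P = {1,3,5}:  v_{1} + v_{3} + v_{5} = 2·v_{4} + 2·v_{6}  →  sig = (3; 2,2)
  P = {1,2,5,7}:  v_{1} + v_{2} + v_{5} + v_{7} = 0  →  sig = (4; —)
  P = {2,4,6,8}:  v_{2} + v_{4} + v_{6} + v_{8} = v_{3}  →  sig = (4; 1)
  P = {1,2,5,8}:  v_{1} + v_{2} + v_{5} + v_{8} = v_{4} + v_{6}  →  sig = (4; 1,1)

so the primitive-relation signature multiset is
{ (2; —) ×2,  (2; 1) ×3,  (2; 1,1) ×2,  (2; 1,1,1) ×2,  (2; 1,1,2),  (2; 1,2) ×2,  (3; 1),  (3; 2,2),  (4; —),  (4; 1),  (4; 1,1) }


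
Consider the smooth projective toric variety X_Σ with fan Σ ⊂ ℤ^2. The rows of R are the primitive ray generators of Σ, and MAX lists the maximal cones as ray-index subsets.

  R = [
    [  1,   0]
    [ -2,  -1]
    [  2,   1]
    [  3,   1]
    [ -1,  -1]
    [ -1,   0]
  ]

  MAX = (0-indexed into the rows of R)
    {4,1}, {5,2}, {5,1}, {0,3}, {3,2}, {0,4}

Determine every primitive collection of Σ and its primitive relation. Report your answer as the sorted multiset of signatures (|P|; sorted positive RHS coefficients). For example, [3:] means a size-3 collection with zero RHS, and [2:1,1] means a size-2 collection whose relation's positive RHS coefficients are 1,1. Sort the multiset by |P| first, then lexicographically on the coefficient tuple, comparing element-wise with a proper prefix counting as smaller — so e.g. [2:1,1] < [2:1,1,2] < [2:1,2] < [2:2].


9 collections generate NE(X_Σ); each relation:

  {0,5}:  v_{0} + v_{5} = 0  so sig = [2:]
  {1,2}:  v_{1} + v_{2} = 0  so sig = [2:]
  {0,1}:  v_{0} + v_{1} = v_{4}  so sig = [2:1]
  {0,2}:  v_{0} + v_{2} = v_{3}  so sig = [2:1]
  {1,3}:  v_{1} + v_{3} = v_{0}  so sig = [2:1]
  {2,4}:  v_{2} + v_{4} = v_{0}  so sig = [2:1]
  {3,5}:  v_{3} + v_{5} = v_{2}  so sig = [2:1]
  {4,5}:  v_{4} + v_{5} = v_{1}  so sig = [2:1]
  {3,4}:  v_{3} + v_{4} = 2·v_{0}  so sig = [2:2]

Sorted signature multiset PRS(X):
    [2:]
    [2:]
    [2:1]
    [2:1]
    [2:1]
    [2:1]
    [2:1]
    [2:1]
    [2:2]


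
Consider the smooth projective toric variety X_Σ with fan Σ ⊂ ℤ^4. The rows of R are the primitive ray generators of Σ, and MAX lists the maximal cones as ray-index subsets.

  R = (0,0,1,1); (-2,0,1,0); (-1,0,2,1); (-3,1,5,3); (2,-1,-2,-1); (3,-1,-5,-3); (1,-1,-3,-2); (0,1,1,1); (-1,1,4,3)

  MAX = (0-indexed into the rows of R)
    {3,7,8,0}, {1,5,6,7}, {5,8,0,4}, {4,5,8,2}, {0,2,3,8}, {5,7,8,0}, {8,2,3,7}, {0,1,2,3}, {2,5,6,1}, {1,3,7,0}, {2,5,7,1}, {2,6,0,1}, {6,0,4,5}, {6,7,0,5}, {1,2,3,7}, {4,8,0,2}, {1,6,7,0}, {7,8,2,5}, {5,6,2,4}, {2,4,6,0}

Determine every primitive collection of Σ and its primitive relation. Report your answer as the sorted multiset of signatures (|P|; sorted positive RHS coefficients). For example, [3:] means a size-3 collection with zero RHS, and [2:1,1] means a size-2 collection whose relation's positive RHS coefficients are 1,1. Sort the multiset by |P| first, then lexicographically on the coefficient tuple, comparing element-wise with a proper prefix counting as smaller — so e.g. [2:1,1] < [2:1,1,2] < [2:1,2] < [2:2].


Minimal non-faces — 11 found among 9 rays, 20 max cones:

  P={3,5}:  v_{3} + v_{5} = 0  →  sig = [2:]
  P={1,8}:  v_{1} + v_{8} = v_{3}  →  sig = [2:1]
  P={6,8}:  v_{6} + v_{8} = v_{0}  →  sig = [2:1]
  P={1,4}:  v_{1} + v_{4} = v_{2} + v_{6}  →  sig = [2:1,1]
  P={3,4}:  v_{3} + v_{4} = v_{0} + v_{2}  →  sig = [2:1,1]
  P={3,6}:  v_{3} + v_{6} = v_{0} + v_{1}  →  sig = [2:1,1]
  P={4,7}:  v_{4} + v_{7} = v_{5} + v_{8}  →  sig = [2:1,1]
  P={2,6,7}:  v_{2} + v_{6} + v_{7} = 0  →  sig = [3:]
  P={0,1,5}:  v_{0} + v_{1} + v_{5} = v_{6}  →  sig = [3:1]
  P={0,2,5}:  v_{0} + v_{2} + v_{5} = v_{4}  →  sig = [3:1]
  P={0,2,7}:  v_{0} + v_{2} + v_{7} = v_{8}  →  sig = [3:1]

Hence PRS(X_Σ) =
    |P|=2: 7 collections, coeffs (), (1), (1), (1,1), (1,1), (1,1), (1,1)
    |P|=3: 4 collections, coeffs (), (1), (1), (1)


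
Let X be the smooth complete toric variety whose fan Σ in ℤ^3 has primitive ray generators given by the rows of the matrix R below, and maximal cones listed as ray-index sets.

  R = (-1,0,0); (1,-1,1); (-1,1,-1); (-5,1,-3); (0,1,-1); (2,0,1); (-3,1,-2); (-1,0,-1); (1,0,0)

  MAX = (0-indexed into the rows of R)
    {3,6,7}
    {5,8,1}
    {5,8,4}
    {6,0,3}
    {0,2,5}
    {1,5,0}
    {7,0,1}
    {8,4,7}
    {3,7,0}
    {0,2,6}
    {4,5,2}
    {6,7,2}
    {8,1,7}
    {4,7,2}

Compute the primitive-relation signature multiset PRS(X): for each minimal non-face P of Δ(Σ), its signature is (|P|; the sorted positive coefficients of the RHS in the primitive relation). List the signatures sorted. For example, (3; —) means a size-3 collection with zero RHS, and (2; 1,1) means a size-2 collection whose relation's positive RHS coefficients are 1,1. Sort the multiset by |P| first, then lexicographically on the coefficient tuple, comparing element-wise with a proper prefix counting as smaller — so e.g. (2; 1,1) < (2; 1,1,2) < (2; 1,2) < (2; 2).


Minimal non-faces — 17 found among 9 rays, 14 max cones:

  • {0,8}:  v_{0} + v_{8} = 0  ⟹  sig = (2; —)
  • {1,2}:  v_{1} + v_{2} = 0  ⟹  sig = (2; —)
  • {0,4}:  v_{0} + v_{4} = v_{2}  ⟹  sig = (2; 1)
  • {1,4}:  v_{1} + v_{4} = v_{8}  ⟹  sig = (2; 1)
  • {2,8}:  v_{2} + v_{8} = v_{4}  ⟹  sig = (2; 1)
  • {3,5}:  v_{3} + v_{5} = v_{6}  ⟹  sig = (2; 1)
  • {5,6}:  v_{5} + v_{6} = v_{2}  ⟹  sig = (2; 1)
  • {5,7}:  v_{5} + v_{7} = v_{8}  ⟹  sig = (2; 1)
  • {1,6}:  v_{1} + v_{6} = v_{0} + v_{7}  ⟹  sig = (2; 1,1)
  • {3,8}:  v_{3} + v_{8} = v_{6} + v_{7}  ⟹  sig = (2; 1,1)
  • {6,8}:  v_{6} + v_{8} = v_{2} + v_{7}  ⟹  sig = (2; 1,1)
  • {3,4}:  v_{3} + v_{4} = v_{2} + v_{6} + v_{7}  ⟹  sig = (2; 1,1,1)
  • {4,6}:  v_{4} + v_{6} = 2·v_{2} + v_{7}  ⟹  sig = (2; 1,2)
  • {2,3}:  v_{2} + v_{3} = 2·v_{6}  ⟹  sig = (2; 2)
  • {1,3}:  v_{1} + v_{3} = 2·v_{0} + 2·v_{7}  ⟹  sig = (2; 2,2)
  • {0,2,7}:  v_{0} + v_{2} + v_{7} = v_{6}  ⟹  sig = (3; 1)
  • {0,6,7}:  v_{0} + v_{6} + v_{7} = v_{3}  ⟹  sig = (3; 1)

Hence PRS(X_Σ) =
{ (2; —) ×2,  (2; 1) ×6,  (2; 1,1) ×3,  (2; 1,1,1),  (2; 1,2),  (2; 2),  (2; 2,2),  (3; 1) ×2 }


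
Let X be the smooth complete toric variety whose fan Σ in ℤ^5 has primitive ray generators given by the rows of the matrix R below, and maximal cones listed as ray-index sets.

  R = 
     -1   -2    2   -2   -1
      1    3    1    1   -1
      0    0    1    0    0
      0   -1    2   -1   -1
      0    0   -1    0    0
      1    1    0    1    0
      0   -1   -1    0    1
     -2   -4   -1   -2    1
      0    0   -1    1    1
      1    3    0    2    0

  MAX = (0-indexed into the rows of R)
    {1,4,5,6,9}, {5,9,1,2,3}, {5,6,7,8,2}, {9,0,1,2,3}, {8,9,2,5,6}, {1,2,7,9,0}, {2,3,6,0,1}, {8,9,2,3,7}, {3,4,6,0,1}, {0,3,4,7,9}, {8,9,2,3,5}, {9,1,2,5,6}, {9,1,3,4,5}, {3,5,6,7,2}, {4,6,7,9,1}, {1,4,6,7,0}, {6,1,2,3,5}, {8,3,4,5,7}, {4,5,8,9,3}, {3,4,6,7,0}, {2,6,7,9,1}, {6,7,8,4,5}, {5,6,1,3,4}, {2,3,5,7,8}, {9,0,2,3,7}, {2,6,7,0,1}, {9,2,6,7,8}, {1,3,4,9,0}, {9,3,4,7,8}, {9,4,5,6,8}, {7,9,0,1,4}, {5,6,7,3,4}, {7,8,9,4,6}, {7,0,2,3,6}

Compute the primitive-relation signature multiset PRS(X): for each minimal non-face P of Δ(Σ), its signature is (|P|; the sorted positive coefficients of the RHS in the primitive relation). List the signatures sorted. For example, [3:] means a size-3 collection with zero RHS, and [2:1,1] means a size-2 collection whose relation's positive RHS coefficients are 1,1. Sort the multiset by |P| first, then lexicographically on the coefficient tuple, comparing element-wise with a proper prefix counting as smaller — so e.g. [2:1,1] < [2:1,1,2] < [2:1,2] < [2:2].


Δ(Σ) — 10 vertices, 10 min non-faces:

  P = {2,4}:  v_{2} + v_{4} = 0  ⟹  sig = [2:]
  P = {0,5}:  v_{0} + v_{5} = v_{3}  ⟹  sig = [2:1]
  P = {1,8}:  v_{1} + v_{8} = v_{9}  ⟹  sig = [2:1]
  P = {0,8}:  v_{0} + v_{8} = v_{3} + v_{7} + v_{9}  ⟹  sig = [2:1,1,1]
  P = {1,5,7}:  v_{1} + v_{5} + v_{7} = 0  ⟹  sig = [3:]
  P = {0,6,9}:  v_{0} + v_{6} + v_{9} = v_{2}  ⟹  sig = [3:1]
  P = {1,3,7}:  v_{1} + v_{3} + v_{7} = v_{0}  ⟹  sig = [3:1]
  P = {5,7,9}:  v_{5} + v_{7} + v_{9} = v_{8}  ⟹  sig = [3:1]
  P = {3,6,9}:  v_{3} + v_{6} + v_{9} = v_{2} + v_{5}  ⟹  sig = [3:1,1]
  P = {3,6,8}:  v_{3} + v_{6} + v_{8} = v_{2} + 2·v_{5} + v_{7}  ⟹  sig = [3:1,1,2]

Signatures (|P|; sorted positive RHS coefficients), sorted:
    [2:]
    [2:1]
    [2:1]
    [2:1,1,1]
    [3:]
    [3:1]
    [3:1]
    [3:1]
    [3:1,1]
    [3:1,1,2]


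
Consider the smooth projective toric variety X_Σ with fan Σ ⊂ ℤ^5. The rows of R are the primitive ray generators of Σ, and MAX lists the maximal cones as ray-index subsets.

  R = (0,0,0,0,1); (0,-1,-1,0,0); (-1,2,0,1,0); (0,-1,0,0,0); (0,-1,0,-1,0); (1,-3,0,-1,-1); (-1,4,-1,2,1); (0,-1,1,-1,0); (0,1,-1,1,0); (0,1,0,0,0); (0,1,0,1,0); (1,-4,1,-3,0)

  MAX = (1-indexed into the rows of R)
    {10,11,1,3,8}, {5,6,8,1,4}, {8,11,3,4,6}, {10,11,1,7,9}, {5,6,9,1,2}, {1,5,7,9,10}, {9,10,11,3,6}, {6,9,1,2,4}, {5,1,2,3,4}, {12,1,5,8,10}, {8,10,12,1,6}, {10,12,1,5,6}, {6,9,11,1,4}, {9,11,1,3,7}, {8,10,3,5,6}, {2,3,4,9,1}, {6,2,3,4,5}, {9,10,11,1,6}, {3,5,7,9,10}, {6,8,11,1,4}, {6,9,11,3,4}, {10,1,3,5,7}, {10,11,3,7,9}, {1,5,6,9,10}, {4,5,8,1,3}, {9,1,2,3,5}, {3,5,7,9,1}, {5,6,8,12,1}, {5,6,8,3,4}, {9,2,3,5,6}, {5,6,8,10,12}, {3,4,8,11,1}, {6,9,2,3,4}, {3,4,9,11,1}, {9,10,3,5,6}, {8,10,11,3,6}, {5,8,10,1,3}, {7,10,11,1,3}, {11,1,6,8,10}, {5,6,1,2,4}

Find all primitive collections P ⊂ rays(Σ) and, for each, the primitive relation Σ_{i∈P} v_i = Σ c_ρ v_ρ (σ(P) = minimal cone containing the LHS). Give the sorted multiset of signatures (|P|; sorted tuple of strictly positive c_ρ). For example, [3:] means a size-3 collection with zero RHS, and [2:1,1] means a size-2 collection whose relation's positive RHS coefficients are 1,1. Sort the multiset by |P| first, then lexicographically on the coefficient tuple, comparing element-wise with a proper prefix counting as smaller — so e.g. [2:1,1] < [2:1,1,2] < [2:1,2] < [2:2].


Σ has 20 primitive collections:

  • {4,10}:  v_{4} + v_{10} = 0 ; sig = [2:]
  • {5,11}:  v_{5} + v_{11} = 0 ; sig = [2:]
  • {8,9}:  v_{8} + v_{9} = 0 ; sig = [2:]
  • {6,7}:  v_{6} + v_{7} = v_{9} ; sig = [2:1]
  • {2,8}:  v_{2} + v_{8} = v_{4} + v_{5} ; sig = [2:1,1]
  • {2,10}:  v_{2} + v_{10} = v_{5} + v_{9} ; sig = [2:1,1]
  • {2,11}:  v_{2} + v_{11} = v_{4} + v_{9} ; sig = [2:1,1]
  • {3,12}:  v_{3} + v_{12} = v_{5} + v_{8} ; sig = [2:1,1]
  • {4,7}:  v_{4} + v_{7} = v_{1} + v_{3} + v_{9} ; sig = [2:1,1,1]
  • {7,8}:  v_{7} + v_{8} = v_{1} + v_{3} + v_{10} ; sig = [2:1,1,1]
  • {7,12}:  v_{7} + v_{12} = v_{1} + v_{5} + v_{10} ; sig = [2:1,1,1]
  • {4,12}:  v_{4} + v_{12} = v_{1} + v_{5} + v_{6} + v_{8} ; sig = [2:1,1,1,1]
  • {9,12}:  v_{9} + v_{12} = v_{1} + v_{5} + v_{6} + v_{10} ; sig = [2:1,1,1,1]
  • {11,12}:  v_{11} + v_{12} = v_{1} + v_{6} + v_{8} + v_{10} ; sig = [2:1,1,1,1]
  • {2,7}:  v_{2} + v_{7} = v_{1} + v_{3} + v_{5} + 2·v_{9} ; sig = [2:1,1,1,2]
  • {2,12}:  v_{2} + v_{12} = v_{1} + 2·v_{5} + v_{6} ; sig = [2:1,1,2]
  • {1,3,6}:  v_{1} + v_{3} + v_{6} = v_{4} ; sig = [3:1]
  • {4,5,9}:  v_{4} + v_{5} + v_{9} = v_{2} ; sig = [3:1]
  • {1,3,9,10}:  v_{1} + v_{3} + v_{9} + v_{10} = v_{7} ; sig = [4:1]
  • {1,5,6,8,10}:  v_{1} + v_{5} + v_{6} + v_{8} + v_{10} = v_{12} ; sig = [5:1]

Signatures (|P|; sorted positive RHS coefficients), sorted:
{ [2:] ×3,  [2:1],  [2:1,1] ×4,  [2:1,1,1] ×3,  [2:1,1,1,1] ×3,  [2:1,1,1,2],  [2:1,1,2],  [3:1] ×2,  [4:1],  [5:1] }


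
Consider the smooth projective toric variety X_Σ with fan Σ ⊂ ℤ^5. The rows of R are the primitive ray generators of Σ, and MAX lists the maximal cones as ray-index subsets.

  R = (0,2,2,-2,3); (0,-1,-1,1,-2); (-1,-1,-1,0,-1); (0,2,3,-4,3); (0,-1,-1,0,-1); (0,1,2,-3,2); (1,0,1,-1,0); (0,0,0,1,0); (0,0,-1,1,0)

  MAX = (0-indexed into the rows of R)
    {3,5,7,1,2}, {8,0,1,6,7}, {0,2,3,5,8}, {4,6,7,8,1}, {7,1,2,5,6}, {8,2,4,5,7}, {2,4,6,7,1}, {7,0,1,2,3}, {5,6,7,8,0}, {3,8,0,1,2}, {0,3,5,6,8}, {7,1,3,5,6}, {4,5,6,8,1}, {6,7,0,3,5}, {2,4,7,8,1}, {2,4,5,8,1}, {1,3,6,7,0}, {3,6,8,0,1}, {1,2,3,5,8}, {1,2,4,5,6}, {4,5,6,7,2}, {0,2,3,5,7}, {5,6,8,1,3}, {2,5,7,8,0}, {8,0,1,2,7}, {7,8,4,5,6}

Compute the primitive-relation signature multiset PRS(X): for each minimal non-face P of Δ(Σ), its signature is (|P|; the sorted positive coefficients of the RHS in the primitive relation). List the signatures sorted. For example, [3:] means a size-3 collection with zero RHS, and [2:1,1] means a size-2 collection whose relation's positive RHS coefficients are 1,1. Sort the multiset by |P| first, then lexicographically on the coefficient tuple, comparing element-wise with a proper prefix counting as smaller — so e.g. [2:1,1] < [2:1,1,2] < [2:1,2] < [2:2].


Minimal non-faces — 9 found among 9 rays, 26 max cones:

  P={0,4}:  v_{0} + v_{4} = v_{5} + v_{8} ; sig = [2:1,1]
  P={3,4}:  v_{3} + v_{4} = v_{1} + 2·v_{5} + v_{8} ; sig = [2:1,1,2]
  P={0,1,5}:  v_{0} + v_{1} + v_{5} = v_{3} ; sig = [3:1]
  P={0,2,6}:  v_{0} + v_{2} + v_{6} = v_{5} ; sig = [3:1]
  P={2,6,8}:  v_{2} + v_{6} + v_{8} = v_{4} ; sig = [3:1]
  P={3,7,8}:  v_{3} + v_{7} + v_{8} = v_{0} ; sig = [3:1]
  P={2,3,6}:  v_{2} + v_{3} + v_{6} = v_{1} + 2·v_{5} ; sig = [3:1,2]
  P={1,5,7,8}:  v_{1} + v_{5} + v_{7} + v_{8} = 0 ; sig = [4:]
  P={1,4,5,7}:  v_{1} + v_{4} + v_{5} + v_{7} = v_{2} + v_{6} ; sig = [4:1,1]

Signatures (|P|; sorted positive RHS coefficients), sorted:
{ [2:1,1],  [2:1,1,2],  [3:1] ×4,  [3:1,2],  [4:],  [4:1,1] }


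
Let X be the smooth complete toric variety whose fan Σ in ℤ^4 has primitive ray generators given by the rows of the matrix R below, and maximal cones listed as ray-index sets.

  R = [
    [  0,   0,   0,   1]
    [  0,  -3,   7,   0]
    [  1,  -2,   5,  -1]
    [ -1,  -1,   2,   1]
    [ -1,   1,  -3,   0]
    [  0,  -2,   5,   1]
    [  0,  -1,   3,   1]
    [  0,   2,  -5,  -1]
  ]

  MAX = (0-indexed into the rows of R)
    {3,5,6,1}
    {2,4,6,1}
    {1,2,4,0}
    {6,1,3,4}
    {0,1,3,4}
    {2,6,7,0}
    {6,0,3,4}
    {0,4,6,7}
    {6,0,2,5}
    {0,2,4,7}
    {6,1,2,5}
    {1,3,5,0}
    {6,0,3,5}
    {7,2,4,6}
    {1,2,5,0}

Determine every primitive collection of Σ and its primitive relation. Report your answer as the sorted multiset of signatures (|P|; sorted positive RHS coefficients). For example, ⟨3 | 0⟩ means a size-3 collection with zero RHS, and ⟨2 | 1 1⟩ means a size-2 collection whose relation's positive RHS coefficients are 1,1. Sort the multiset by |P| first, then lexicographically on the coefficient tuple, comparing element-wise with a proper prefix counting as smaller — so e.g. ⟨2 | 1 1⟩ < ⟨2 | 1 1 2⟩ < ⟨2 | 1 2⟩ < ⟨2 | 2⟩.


Minimal non-faces — 7 found among 8 rays, 15 max cones:

  P = {5,7}:  v_{5} + v_{7} = 0  ⟹  sig = ⟨2 | 0⟩
  P = {2,3}:  v_{2} + v_{3} = v_{1}  ⟹  sig = ⟨2 | 1⟩
  P = {3,7}:  v_{3} + v_{7} = v_{4}  ⟹  sig = ⟨2 | 1⟩
  P = {4,5}:  v_{4} + v_{5} = v_{3}  ⟹  sig = ⟨2 | 1⟩
  P = {1,7}:  v_{1} + v_{7} = v_{2} + v_{4}  ⟹  sig = ⟨2 | 1 1⟩
  P = {0,1,6}:  v_{0} + v_{1} + v_{6} = 2·v_{5}  ⟹  sig = ⟨3 | 2⟩
  P = {0,2,4,6}:  v_{0} + v_{2} + v_{4} + v_{6} = v_{5}  ⟹  sig = ⟨4 | 1⟩

Signatures (|P|; sorted positive RHS coefficients), sorted:
    |P|=2: 5 collections, coeffs (), (1), (1), (1), (1,1)
    |P|=3: 1 collection, coeffs (2)
    |P|=4: 1 collection, coeffs (1)


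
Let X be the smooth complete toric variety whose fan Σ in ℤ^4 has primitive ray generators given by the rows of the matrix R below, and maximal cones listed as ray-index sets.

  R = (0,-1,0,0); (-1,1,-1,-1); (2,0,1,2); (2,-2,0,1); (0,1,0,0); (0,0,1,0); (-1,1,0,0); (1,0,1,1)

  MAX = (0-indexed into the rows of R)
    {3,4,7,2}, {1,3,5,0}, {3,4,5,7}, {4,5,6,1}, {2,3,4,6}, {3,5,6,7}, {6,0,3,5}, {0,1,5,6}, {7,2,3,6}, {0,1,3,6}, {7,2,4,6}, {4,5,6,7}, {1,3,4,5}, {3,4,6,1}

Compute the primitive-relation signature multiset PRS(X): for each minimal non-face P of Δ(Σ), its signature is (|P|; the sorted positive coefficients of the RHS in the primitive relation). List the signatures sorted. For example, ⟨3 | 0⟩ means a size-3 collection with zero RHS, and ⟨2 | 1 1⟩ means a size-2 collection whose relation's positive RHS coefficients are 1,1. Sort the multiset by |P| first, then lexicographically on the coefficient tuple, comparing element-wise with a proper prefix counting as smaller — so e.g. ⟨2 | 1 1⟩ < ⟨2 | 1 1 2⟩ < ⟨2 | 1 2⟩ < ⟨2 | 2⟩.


The 9 primitive collections of Σ (r=8, n=4):

  • {0,4}:  v_{0} + v_{4} = 0 ; sig = ⟨2 | 0⟩
  • {1,7}:  v_{1} + v_{7} = v_{4} ; sig = ⟨2 | 1⟩
  • {0,2}:  v_{0} + v_{2} = v_{3} + v_{6} + v_{7} ; sig = ⟨2 | 1 1 1⟩
  • {0,7}:  v_{0} + v_{7} = v_{3} + v_{5} + v_{6} ; sig = ⟨2 | 1 1 1⟩
  • {1,2}:  v_{1} + v_{2} = v_{3} + 2·v_{4} + v_{6} ; sig = ⟨2 | 1 1 2⟩
  • {2,5}:  v_{2} + v_{5} = 2·v_{7} ; sig = ⟨2 | 2⟩
  • {1,3,5,6}:  v_{1} + v_{3} + v_{5} + v_{6} = 0 ; sig = ⟨4 | 0⟩
  • {3,4,5,6}:  v_{3} + v_{4} + v_{5} + v_{6} = v_{7} ; sig = ⟨4 | 1⟩
  • {3,4,6,7}:  v_{3} + v_{4} + v_{6} + v_{7} = v_{2} ; sig = ⟨4 | 1⟩

Hence PRS(X_Σ) =
    |P|=2: 6 collections, coeffs (), (1), (1,1,1), (1,1,1), (1,1,2), (2)
    |P|=4: 3 collections, coeffs (), (1), (1)


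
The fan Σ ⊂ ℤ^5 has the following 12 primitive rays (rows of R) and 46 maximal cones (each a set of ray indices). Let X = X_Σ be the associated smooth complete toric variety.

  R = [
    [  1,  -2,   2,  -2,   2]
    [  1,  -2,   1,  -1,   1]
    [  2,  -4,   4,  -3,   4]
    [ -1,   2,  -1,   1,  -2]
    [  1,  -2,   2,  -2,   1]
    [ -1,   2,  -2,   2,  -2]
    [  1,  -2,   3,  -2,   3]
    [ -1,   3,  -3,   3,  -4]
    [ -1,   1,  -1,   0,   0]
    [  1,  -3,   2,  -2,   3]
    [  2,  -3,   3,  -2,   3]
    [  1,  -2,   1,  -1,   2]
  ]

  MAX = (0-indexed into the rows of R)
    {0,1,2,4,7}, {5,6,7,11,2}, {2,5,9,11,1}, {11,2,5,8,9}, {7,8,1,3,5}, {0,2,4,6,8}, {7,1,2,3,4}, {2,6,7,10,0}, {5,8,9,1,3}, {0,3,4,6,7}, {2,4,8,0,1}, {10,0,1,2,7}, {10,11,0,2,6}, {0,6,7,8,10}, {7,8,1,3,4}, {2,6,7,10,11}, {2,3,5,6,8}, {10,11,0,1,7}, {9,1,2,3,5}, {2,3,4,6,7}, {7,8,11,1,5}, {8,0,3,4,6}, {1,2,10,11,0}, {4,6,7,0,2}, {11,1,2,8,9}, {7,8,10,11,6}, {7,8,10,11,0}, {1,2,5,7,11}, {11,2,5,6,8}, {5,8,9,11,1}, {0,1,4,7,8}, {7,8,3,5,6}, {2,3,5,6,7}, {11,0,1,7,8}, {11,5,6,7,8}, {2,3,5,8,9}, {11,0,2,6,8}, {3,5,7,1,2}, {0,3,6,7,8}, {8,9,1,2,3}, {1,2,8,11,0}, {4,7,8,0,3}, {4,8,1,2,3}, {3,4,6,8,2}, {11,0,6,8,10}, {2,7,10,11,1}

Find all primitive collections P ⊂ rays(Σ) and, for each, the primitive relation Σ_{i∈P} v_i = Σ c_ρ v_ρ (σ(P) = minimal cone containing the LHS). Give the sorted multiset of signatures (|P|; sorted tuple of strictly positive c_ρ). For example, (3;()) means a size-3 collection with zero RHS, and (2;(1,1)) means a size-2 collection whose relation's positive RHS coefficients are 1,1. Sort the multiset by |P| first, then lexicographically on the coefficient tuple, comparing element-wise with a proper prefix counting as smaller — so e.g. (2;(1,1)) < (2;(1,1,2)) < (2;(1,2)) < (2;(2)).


22 minimal non-faces of Δ(Σ) (on 12 rays):

  P={0,5}:  v_{0} + v_{5} = 0  ⟹  sig = (2;())
  P={3,11}:  v_{3} + v_{11} = 0  ⟹  sig = (2;())
  P={1,6}:  v_{1} + v_{6} = v_{2}  ⟹  sig = (2;(1))
  P={4,5}:  v_{4} + v_{5} = v_{1} + v_{3}  ⟹  sig = (2;(1,1))
  P={4,11}:  v_{4} + v_{11} = v_{0} + v_{1}  ⟹  sig = (2;(1,1))
  P={7,9}:  v_{7} + v_{9} = v_{1} + v_{5}  ⟹  sig = (2;(1,1))
  P={9,10}:  v_{9} + v_{10} = v_{2} + v_{11}  ⟹  sig = (2;(1,1))
  P={0,9}:  v_{0} + v_{9} = v_{1} + v_{2} + v_{8}  ⟹  sig = (2;(1,1,1))
  P={3,10}:  v_{3} + v_{10} = v_{0} + v_{6} + v_{7}  ⟹  sig = (2;(1,1,1))
  P={5,10}:  v_{5} + v_{10} = v_{6} + v_{7} + v_{11}  ⟹  sig = (2;(1,1,1))
  P={4,9}:  v_{4} + v_{9} = 2·v_{1} + v_{2} + v_{3} + v_{8}  ⟹  sig = (2;(1,1,1,2))
  P={4,10}:  v_{4} + v_{10} = 2·v_{0} + v_{2} + v_{7}  ⟹  sig = (2;(1,1,2))
  P={6,9}:  v_{6} + v_{9} = 2·v_{2} + v_{5} + v_{8}  ⟹  sig = (2;(1,1,2))
  P={2,7,8}:  v_{2} + v_{7} + v_{8} = 0  ⟹  sig = (3;())
  P={0,1,3}:  v_{0} + v_{1} + v_{3} = v_{4}  ⟹  sig = (3;(1))
  P={0,2,3}:  v_{0} + v_{2} + v_{3} = v_{4} + v_{6}  ⟹  sig = (3;(1,1))
  P={1,8,10}:  v_{1} + v_{8} + v_{10} = v_{0} + v_{11}  ⟹  sig = (3;(1,1))
  P={2,8,10}:  v_{2} + v_{8} + v_{10} = v_{0} + v_{6} + v_{11}  ⟹  sig = (3;(1,1,1))
  P={0,6,7,11}:  v_{0} + v_{6} + v_{7} + v_{11} = v_{10}  ⟹  sig = (4;(1))
  P={1,2,5,8}:  v_{1} + v_{2} + v_{5} + v_{8} = v_{9}  ⟹  sig = (4;(1))
  P={0,2,7,11}:  v_{0} + v_{2} + v_{7} + v_{11} = v_{1} + v_{10}  ⟹  sig = (4;(1,1))
  P={4,6,7,8}:  v_{4} + v_{6} + v_{7} + v_{8} = v_{0} + v_{3}  ⟹  sig = (4;(1,1))

Signatures (|P|; sorted positive RHS coefficients), sorted:
    |P|=2: 13 collections, coeffs (), (), (1), (1,1), (1,1), (1,1), (1,1), (1,1,1), (1,1,1), (1,1,1), (1,1,1,2), (1,1,2), (1,1,2)
    |P|=3: 5 collections, coeffs (), (1), (1,1), (1,1), (1,1,1)
    |P|=4: 4 collections, coeffs (1), (1), (1,1), (1,1)
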